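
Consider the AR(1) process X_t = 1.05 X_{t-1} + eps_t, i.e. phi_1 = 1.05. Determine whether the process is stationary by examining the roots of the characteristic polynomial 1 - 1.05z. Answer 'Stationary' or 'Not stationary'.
\text{Not stationary}

The AR(p) characteristic polynomial is P(z) = 1 - 1.05z.
Stationarity requires all roots to lie outside the unit circle, i.e. |z| > 1 for every root.
This is linear in z: 1 + (-1.05) z = 0  =>  z = -1/(-1.05) = 0.952381,  |z| = 0.952381.
Moduli of all roots: 0.9524.
All moduli strictly greater than 1? No.
Verdict: Not stationary.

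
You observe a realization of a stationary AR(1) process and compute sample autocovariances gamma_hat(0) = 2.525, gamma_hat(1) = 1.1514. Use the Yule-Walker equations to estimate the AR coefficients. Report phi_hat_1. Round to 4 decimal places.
\hat\phi_{1} = 0.4560

The Yule-Walker equations for an AR(p) process read, in matrix form,
  Gamma_p phi = r_p,   with   (Gamma_p)_{ij} = gamma(|i - j|),
                       (r_p)_i = gamma(i),   i,j = 1..p.
Substitute the sample gammas (Toeplitz matrix and right-hand side of size 1):
  Gamma_p = [[2.525]]
  r_p     = [1.1514]
With p = 1 this is the single equation gamma(0) phi_1 = gamma(1):
  phi_hat_1 = gamma(1) / gamma(0) = 1.1514 / 2.525 = 0.4560.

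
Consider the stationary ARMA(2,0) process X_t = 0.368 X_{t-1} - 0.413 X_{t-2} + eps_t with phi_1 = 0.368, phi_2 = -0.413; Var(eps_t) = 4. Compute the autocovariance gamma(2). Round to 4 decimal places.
\gamma(2) = -1.6408

Multiply the model equation by X_{t-k} and take expectations. With theta_0 = psi_0 = 1 and psi_j the MA(infinity) weights, this gives
  gamma(k) - sum_i phi_i gamma(k-i) = c_k,
  c_k = sigma^2 * sum_{j=k..q} theta_j psi_{j-k}   (c_k = 0 for k > q),
using gamma(-m) = gamma(m).
Pure AR (q = 0): c_0 = sigma^2 = 4, c_k = 0 for k >= 1.
Equations for k = 0, 1, 2 (AR order 2, c_2 = 0):
  (E0) gamma(0) = phi_1 gamma(1) + phi_2 gamma(2) + c_0
  (E1) gamma(1) = phi_1 gamma(0) + phi_2 gamma(1) + c_1
  (E2) gamma(2) = phi_1 gamma(1) + phi_2 gamma(0)
From (E1): gamma(1) = A gamma(0) + B with
  A = phi_1 / (1 - phi_2) = 0.368 / 1.413 = 0.260439,   B = c_1 / (1 - phi_2) = 0 / 1.413 = 0.
Insert (E2) into (E0): gamma(0) (1 - phi_2^2) = phi_1 (1 + phi_2) gamma(1) + c_0.
  phi_1 (1 + phi_2) = (0.368)(0.587) = 0.216016,   1 - phi_2^2 = 0.829431.
Replace gamma(1) by A gamma(0) + B and collect gamma(0):
  gamma(0) [0.829431 - (0.216016)(0.260439)] = c_0 = 4
  gamma(0) * 0.773172 = 4
  gamma(0) = 4 / 0.773172 = 5.173493.
  gamma(1) = A gamma(0) = (0.260439)(5.173493) = 1.347378.
  gamma(2) = phi_1 gamma(1) + phi_2 gamma(0) = (0.368)(1.347378) + (-0.413)(5.173493) = -1.640817.
Therefore gamma(2) = -1.6408 (to 4 decimal places).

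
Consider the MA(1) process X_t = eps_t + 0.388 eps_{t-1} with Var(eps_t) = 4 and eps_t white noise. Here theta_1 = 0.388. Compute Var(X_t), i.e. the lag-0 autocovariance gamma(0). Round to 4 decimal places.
\gamma(0) = 4.6022

For an MA(q) process X_t = eps_t + sum_i theta_i eps_{t-i} with
Var(eps_t) = sigma^2, the variance is
  gamma(0) = sigma^2 * (1 + sum_i theta_i^2).
  sum_i theta_i^2 = (0.388)^2 = 0.150544.
  gamma(0) = 4 * (1 + 0.150544) = 4 * 1.150544 = 4.602176, which rounds to 4.6022.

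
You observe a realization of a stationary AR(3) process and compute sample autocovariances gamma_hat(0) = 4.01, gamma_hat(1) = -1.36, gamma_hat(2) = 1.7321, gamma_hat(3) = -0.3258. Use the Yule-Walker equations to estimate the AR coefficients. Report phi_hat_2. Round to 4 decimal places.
\hat\phi_{2} = 0.3960

The Yule-Walker equations for an AR(p) process read, in matrix form,
  Gamma_p phi = r_p,   with   (Gamma_p)_{ij} = gamma(|i - j|),
                       (r_p)_i = gamma(i),   i,j = 1..p.
Substitute the sample gammas (Toeplitz matrix and right-hand side of size 3):
  Gamma_p = [[4.01, -1.36, 1.7321], [-1.36, 4.01, -1.36], [1.7321, -1.36, 4.01]]
  r_p     = [-1.36, 1.7321, -0.3258]
Written out (R1..R3):
  (R1) 4.01 phi_1 - 1.36 phi_2 + 1.7321 phi_3 = -1.36
  (R2) -1.36 phi_1 + 4.01 phi_2 - 1.36 phi_3 = 1.7321
  (R3) 1.7321 phi_1 - 1.36 phi_2 + 4.01 phi_3 = -0.3258
Gaussian elimination:
  R2 <- R2 - (-1.36/4.01) R1 = R2 - (-0.339152) R1:  3.548753 phi_2 - 0.772555 phi_3 = 1.270853
  R3 <- R3 - (1.7321/4.01) R1 = R3 - (0.431945) R1:  -0.772555 phi_2 + 3.261828 phi_3 = 0.261645
  R3 <- R3 - (-0.772555/3.548753) R2 = R3 - (-0.217697) R2:  3.093645 phi_3 = 0.538307
Back-substitution:
  phi_hat_3 = 0.538307 / 3.093645 = 0.174004
  phi_hat_2 = (1.270853 - (-0.772555)(0.174004)) / 3.548753 = 0.395993
  phi_hat_1 = (-1.36 - (-1.36)(0.395993) - (1.7321)(0.174004)) / 4.01 = -0.280011
So phi_hat = [-0.2800, 0.3960, 0.1740].
Therefore phi_hat_2 = 0.3960.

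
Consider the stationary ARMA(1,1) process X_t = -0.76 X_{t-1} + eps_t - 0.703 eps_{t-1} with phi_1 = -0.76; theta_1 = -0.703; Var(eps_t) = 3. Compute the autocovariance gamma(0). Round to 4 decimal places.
\gamma(0) = 18.2015

Multiply the model equation by X_{t-k} and take expectations. With theta_0 = psi_0 = 1 and psi_j the MA(infinity) weights, this gives
  gamma(k) - sum_i phi_i gamma(k-i) = c_k,
  c_k = sigma^2 * sum_{j=k..q} theta_j psi_{j-k}   (c_k = 0 for k > q),
using gamma(-m) = gamma(m).
psi-weights needed (psi_j = theta_j + sum_i phi_i psi_{j-i}):
  psi_1 = theta_1 + phi_1 = -0.703 + (-0.76) = -1.463
Right-hand sides:
  c_0 = sigma^2 (1 + theta_1 psi_1) = 3 * (1 + (-0.703)(-1.463)) = 3 * 2.028489 = 6.085467
  c_1 = sigma^2 theta_1 = 3 * (-0.703) = -2.109
  c_2 = 0
Equations for k = 0 and k = 1 (AR order 1):
  gamma(0) = phi_1 gamma(1) + c_0
  gamma(1) = phi_1 gamma(0) + c_1
Substituting the second into the first: gamma(0) (1 - phi_1^2) = c_0 + phi_1 c_1, so
  gamma(0) = (c_0 + phi_1 c_1) / (1 - phi_1^2) = (6.085467 + (-0.76)(-2.109)) / (1 - (-0.76)^2) = 7.688307 / 0.4224 = 18.201484.
Therefore gamma(0) = 18.2015 (to 4 decimal places).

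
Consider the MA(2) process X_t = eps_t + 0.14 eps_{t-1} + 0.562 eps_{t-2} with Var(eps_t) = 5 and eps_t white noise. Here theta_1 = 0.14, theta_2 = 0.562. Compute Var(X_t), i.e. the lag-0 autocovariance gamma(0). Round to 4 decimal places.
\gamma(0) = 6.6772

For an MA(q) process X_t = eps_t + sum_i theta_i eps_{t-i} with
Var(eps_t) = sigma^2, the variance is
  gamma(0) = sigma^2 * (1 + sum_i theta_i^2).
  sum_i theta_i^2 = (0.14)^2 + (0.562)^2 = 0.0196 + 0.315844 = 0.335444.
  gamma(0) = 5 * (1 + 0.335444) = 5 * 1.335444 = 6.67722, which rounds to 6.6772.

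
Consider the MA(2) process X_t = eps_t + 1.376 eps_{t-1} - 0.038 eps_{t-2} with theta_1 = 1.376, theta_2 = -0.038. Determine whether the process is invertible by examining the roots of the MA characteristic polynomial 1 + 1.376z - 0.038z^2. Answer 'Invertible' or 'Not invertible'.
\text{Not invertible}

The MA(q) characteristic polynomial is P(z) = 1 + 1.376z - 0.038z^2.
Invertibility requires all roots to lie outside the unit circle, i.e. |z| > 1 for every root.
Set 1 + (1.376) z + (-0.038) z^2 = 0, i.e. a z^2 + b z + c = 0 with a = -0.038, b = 1.376, c = 1.
Discriminant D = b^2 - 4ac = (1.376)^2 - 4*(-0.038)*1 = 1.893376 - (-0.152) = 2.045376.
D >= 0, so the roots are real: z = (-b +/- sqrt(D)) / (2a) = (-1.376 +/- 1.430166) / (-0.076).
  z_1 = (-1.376 + 1.430166) / (-0.076) = -0.7127,   |z_1| = 0.7127.
  z_2 = (-1.376 - 1.430166) / (-0.076) = 36.9232,   |z_2| = 36.9232.
Moduli of all roots: 0.7127, 36.9232.
All moduli strictly greater than 1? No.
Verdict: Not invertible.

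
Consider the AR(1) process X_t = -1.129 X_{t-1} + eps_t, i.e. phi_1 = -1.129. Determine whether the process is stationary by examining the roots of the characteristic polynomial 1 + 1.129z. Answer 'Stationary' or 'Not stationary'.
\text{Not stationary}

The AR(p) characteristic polynomial is P(z) = 1 + 1.129z.
Stationarity requires all roots to lie outside the unit circle, i.e. |z| > 1 for every root.
This is linear in z: 1 + (1.129) z = 0  =>  z = -1/(1.129) = -0.88574,  |z| = 0.88574.
Moduli of all roots: 0.8857.
All moduli strictly greater than 1? No.
Verdict: Not stationary.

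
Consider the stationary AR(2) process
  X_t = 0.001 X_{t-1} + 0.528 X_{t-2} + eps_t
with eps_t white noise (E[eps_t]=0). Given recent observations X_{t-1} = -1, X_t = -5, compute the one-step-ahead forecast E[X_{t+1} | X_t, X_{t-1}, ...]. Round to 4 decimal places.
E[X_{t+1} \mid \mathcal F_t] = -0.5330

For an AR(p) model X_t = c + sum_i phi_i X_{t-i} + eps_t, the
one-step-ahead conditional mean is
  E[X_{t+1} | X_t, ...] = c + sum_i phi_i X_{t+1-i}.
Substitute known values:
  E[X_{t+1} | ...] = (0.001) * (-5) + (0.528) * (-1)
                   = -0.5330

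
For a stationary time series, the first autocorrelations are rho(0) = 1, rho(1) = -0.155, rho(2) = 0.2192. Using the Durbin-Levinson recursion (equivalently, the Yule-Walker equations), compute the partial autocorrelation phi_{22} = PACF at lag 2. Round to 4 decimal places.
\phi_{22} = 0.2000

The PACF at lag k is phi_{kk}, the last component of the solution
to the Yule-Walker system G_k phi = r_k where
  (G_k)_{ij} = rho(|i - j|), (r_k)_i = rho(i), i,j = 1..k.
Equivalently, Durbin-Levinson gives phi_{kk} iteratively:
  phi_{11} = rho(1)
  phi_{kk} = [rho(k) - sum_{j=1..k-1} phi_{k-1,j} rho(k-j)]
            / [1 - sum_{j=1..k-1} phi_{k-1,j} rho(j)],
  phi_{k,j} = phi_{k-1,j} - phi_{kk} phi_{k-1,k-j},  j = 1..k-1.
Step k = 1:
  phi_11 = rho(1) = -0.155.
Step k = 2:
  phi_22 = [rho(2) - phi_11 rho(1)] / [1 - phi_11 rho(1)] = [0.2192 - (-0.155)(-0.155)] / [1 - (-0.155)(-0.155)]
         = 0.195175 / 0.975975 = 0.2.
Therefore phi_{22} = 0.2000.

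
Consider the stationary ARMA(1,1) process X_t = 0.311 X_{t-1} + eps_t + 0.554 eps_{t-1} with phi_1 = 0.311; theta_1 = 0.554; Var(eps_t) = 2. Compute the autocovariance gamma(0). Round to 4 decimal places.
\gamma(0) = 3.6567

Multiply the model equation by X_{t-k} and take expectations. With theta_0 = psi_0 = 1 and psi_j the MA(infinity) weights, this gives
  gamma(k) - sum_i phi_i gamma(k-i) = c_k,
  c_k = sigma^2 * sum_{j=k..q} theta_j psi_{j-k}   (c_k = 0 for k > q),
using gamma(-m) = gamma(m).
psi-weights needed (psi_j = theta_j + sum_i phi_i psi_{j-i}):
  psi_1 = theta_1 + phi_1 = 0.554 + (0.311) = 0.865
Right-hand sides:
  c_0 = sigma^2 (1 + theta_1 psi_1) = 2 * (1 + (0.554)(0.865)) = 2 * 1.47921 = 2.95842
  c_1 = sigma^2 theta_1 = 2 * (0.554) = 1.108
  c_2 = 0
Equations for k = 0 and k = 1 (AR order 1):
  gamma(0) = phi_1 gamma(1) + c_0
  gamma(1) = phi_1 gamma(0) + c_1
Substituting the second into the first: gamma(0) (1 - phi_1^2) = c_0 + phi_1 c_1, so
  gamma(0) = (c_0 + phi_1 c_1) / (1 - phi_1^2) = (2.95842 + (0.311)(1.108)) / (1 - (0.311)^2) = 3.303008 / 0.903279 = 3.656686.
Therefore gamma(0) = 3.6567 (to 4 decimal places).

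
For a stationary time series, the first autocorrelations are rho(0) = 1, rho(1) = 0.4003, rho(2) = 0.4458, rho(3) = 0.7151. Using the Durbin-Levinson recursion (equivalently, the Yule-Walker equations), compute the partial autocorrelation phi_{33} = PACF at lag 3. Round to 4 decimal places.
\phi_{33} = 0.6210

The PACF at lag k is phi_{kk}, the last component of the solution
to the Yule-Walker system G_k phi = r_k where
  (G_k)_{ij} = rho(|i - j|), (r_k)_i = rho(i), i,j = 1..k.
Equivalently, Durbin-Levinson gives phi_{kk} iteratively:
  phi_{11} = rho(1)
  phi_{kk} = [rho(k) - sum_{j=1..k-1} phi_{k-1,j} rho(k-j)]
            / [1 - sum_{j=1..k-1} phi_{k-1,j} rho(j)],
  phi_{k,j} = phi_{k-1,j} - phi_{kk} phi_{k-1,k-j},  j = 1..k-1.
Step k = 1:
  phi_11 = rho(1) = 0.4003.
Step k = 2:
  phi_22 = [rho(2) - phi_11 rho(1)] / [1 - phi_11 rho(1)] = [0.4458 - (0.4003)(0.4003)] / [1 - (0.4003)(0.4003)]
         = 0.28555991 / 0.83975991 = 0.340049.
  Update: phi_21 = phi_11 - phi_22 phi_11 = 0.4003 - (0.340049)(0.4003) = 0.264178.
Step k = 3:
  phi_33 = [rho(3) - phi_21 rho(2) - phi_22 rho(1)] / [1 - phi_21 rho(1) - phi_22 rho(2)]
    numerator   = 0.7151 - (0.264178)(0.4458) - (0.340049)(0.4003) = 0.46120756
    denominator = 1 - (0.264178)(0.4003) - (0.340049)(0.4458) = 0.74265541
  phi_33 = 0.46120756 / 0.74265541 = 0.621.
Therefore phi_{33} = 0.6210.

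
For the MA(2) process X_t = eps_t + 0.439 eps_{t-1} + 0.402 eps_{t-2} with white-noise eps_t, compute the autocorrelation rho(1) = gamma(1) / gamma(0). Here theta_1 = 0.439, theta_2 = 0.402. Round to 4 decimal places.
\rho(1) = 0.4545

For an MA(q) process with theta_0 = 1, the autocovariance is
  gamma(k) = sigma^2 * sum_{i=0..q-k} theta_i * theta_{i+k},
and rho(k) = gamma(k) / gamma(0). Sigma^2 cancels.
  numerator   = (1)*(0.439) + (0.439)*(0.402) = 0.615478.
  denominator = (1)^2 + (0.439)^2 + (0.402)^2 = 1.354325.
  rho(1) = 0.615478 / 1.354325 = 0.4545.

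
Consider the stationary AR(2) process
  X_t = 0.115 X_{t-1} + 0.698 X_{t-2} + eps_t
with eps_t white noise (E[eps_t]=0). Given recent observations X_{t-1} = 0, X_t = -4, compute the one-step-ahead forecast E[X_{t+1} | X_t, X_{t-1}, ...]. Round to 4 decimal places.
E[X_{t+1} \mid \mathcal F_t] = -0.4600

For an AR(p) model X_t = c + sum_i phi_i X_{t-i} + eps_t, the
one-step-ahead conditional mean is
  E[X_{t+1} | X_t, ...] = c + sum_i phi_i X_{t+1-i}.
Substitute known values:
  E[X_{t+1} | ...] = (0.115) * (-4) + (0.698) * (0)
                   = -0.4600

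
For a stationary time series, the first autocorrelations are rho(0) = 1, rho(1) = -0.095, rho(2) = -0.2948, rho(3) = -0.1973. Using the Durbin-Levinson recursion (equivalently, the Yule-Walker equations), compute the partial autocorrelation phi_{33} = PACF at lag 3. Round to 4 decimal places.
\phi_{33} = -0.2930

The PACF at lag k is phi_{kk}, the last component of the solution
to the Yule-Walker system G_k phi = r_k where
  (G_k)_{ij} = rho(|i - j|), (r_k)_i = rho(i), i,j = 1..k.
Equivalently, Durbin-Levinson gives phi_{kk} iteratively:
  phi_{11} = rho(1)
  phi_{kk} = [rho(k) - sum_{j=1..k-1} phi_{k-1,j} rho(k-j)]
            / [1 - sum_{j=1..k-1} phi_{k-1,j} rho(j)],
  phi_{k,j} = phi_{k-1,j} - phi_{kk} phi_{k-1,k-j},  j = 1..k-1.
Step k = 1:
  phi_11 = rho(1) = -0.095.
Step k = 2:
  phi_22 = [rho(2) - phi_11 rho(1)] / [1 - phi_11 rho(1)] = [-0.2948 - (-0.095)(-0.095)] / [1 - (-0.095)(-0.095)]
         = -0.303825 / 0.990975 = -0.306592.
  Update: phi_21 = phi_11 - phi_22 phi_11 = -0.095 - (-0.306592)(-0.095) = -0.124126.
Step k = 3:
  phi_33 = [rho(3) - phi_21 rho(2) - phi_22 rho(1)] / [1 - phi_21 rho(1) - phi_22 rho(2)]
    numerator   = -0.1973 - (-0.124126)(-0.2948) - (-0.306592)(-0.095) = -0.26301865
    denominator = 1 - (-0.124126)(-0.095) - (-0.306592)(-0.2948) = 0.89782469
  phi_33 = -0.26301865 / 0.89782469 = -0.293.
Therefore phi_{33} = -0.2930.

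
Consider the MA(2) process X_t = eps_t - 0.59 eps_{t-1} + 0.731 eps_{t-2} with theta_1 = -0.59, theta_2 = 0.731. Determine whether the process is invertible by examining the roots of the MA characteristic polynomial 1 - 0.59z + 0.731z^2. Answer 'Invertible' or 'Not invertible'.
\text{Invertible}

The MA(q) characteristic polynomial is P(z) = 1 - 0.59z + 0.731z^2.
Invertibility requires all roots to lie outside the unit circle, i.e. |z| > 1 for every root.
Set 1 + (-0.59) z + (0.731) z^2 = 0, i.e. a z^2 + b z + c = 0 with a = 0.731, b = -0.59, c = 1.
Discriminant D = b^2 - 4ac = (-0.59)^2 - 4*(0.731)*1 = 0.3481 - (2.924) = -2.5759.
D < 0, so the roots are the complex-conjugate pair z = (-b +/- i sqrt(-D)) / (2a) = 0.4036 +/- 1.0978i.
For a conjugate pair |z|^2 = z * conj(z) = (product of roots) = c/a = 1/(0.731) = 1.367989, so |z| = sqrt(1.367989) = 1.1696 for both roots.
Moduli of all roots: 1.1696, 1.1696.
All moduli strictly greater than 1? Yes.
Verdict: Invertible.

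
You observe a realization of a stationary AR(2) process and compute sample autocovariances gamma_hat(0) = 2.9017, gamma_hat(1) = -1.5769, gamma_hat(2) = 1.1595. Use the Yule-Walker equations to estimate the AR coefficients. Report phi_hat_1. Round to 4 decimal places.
\hat\phi_{1} = -0.4630

The Yule-Walker equations for an AR(p) process read, in matrix form,
  Gamma_p phi = r_p,   with   (Gamma_p)_{ij} = gamma(|i - j|),
                       (r_p)_i = gamma(i),   i,j = 1..p.
Substitute the sample gammas (Toeplitz matrix and right-hand side of size 2):
  Gamma_p = [[2.9017, -1.5769], [-1.5769, 2.9017]]
  r_p     = [-1.5769, 1.1595]
Written out:
  2.9017 phi_1 - 1.5769 phi_2 = -1.5769
  -1.5769 phi_1 + 2.9017 phi_2 = 1.1595
Solve by Cramer's rule:
  det = gamma(0)^2 - gamma(1)^2 = (2.9017)^2 - (-1.5769)^2 = 8.41986289 - 2.48661361 = 5.93324928
  phi_hat_1 = [gamma(1) gamma(0) - gamma(1) gamma(2)] / det = [(-1.5769)(2.9017) - (-1.5769)(1.1595)] / 5.93324928 = -2.74727518 / 5.93324928 = -0.463
  phi_hat_2 = [gamma(0) gamma(2) - gamma(1)^2] / det = [(2.9017)(1.1595) - (-1.5769)^2] / 5.93324928 = 0.87790754 / 5.93324928 = 0.148
So phi_hat = [-0.4630, 0.1480].
Therefore phi_hat_1 = -0.4630.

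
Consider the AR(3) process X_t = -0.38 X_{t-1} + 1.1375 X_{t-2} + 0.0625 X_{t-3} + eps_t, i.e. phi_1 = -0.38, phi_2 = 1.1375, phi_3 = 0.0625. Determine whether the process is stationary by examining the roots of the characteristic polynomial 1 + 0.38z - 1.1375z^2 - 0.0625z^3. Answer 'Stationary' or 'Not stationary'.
\text{Not stationary}

The AR(p) characteristic polynomial is P(z) = 1 + 0.38z - 1.1375z^2 - 0.0625z^3.
Stationarity requires all roots to lie outside the unit circle, i.e. |z| > 1 for every root.
Degree 3: look for a simple real root z0 first, then factor out (1 - z/z0) and solve the remaining quadratic.
Testing z0 = -0.8: P(-0.8) = 1 + (0.38)(-0.8) + (-1.1375)(-0.8)^2 + (-0.0625)(-0.8)^3
  = 1 + (-0.304) + (-0.728) + (0.032) = 0.  So z_0 = -0.8 is a root, |z_0| = 0.8.
Divide out the factor (1 + 1.25 z) = (1 - z/z0) (since 1/z0 = -1.25):
  P(z) = (1 + 1.25 z)(1 + (-0.87) z + (-0.05) z^2)
  [check: z-coef -0.87 - (-1.25) = 0.38; z^2-coef -0.05 - (-1.25)(-0.87) = -1.1375; z^3-coef -(-1.25)(-0.05) = -0.0625.]
Remaining roots from the quadratic factor 1 + (-0.87) z + (-0.05) z^2:
  Set 1 + (-0.87) z + (-0.05) z^2 = 0, i.e. a z^2 + b z + c = 0 with a = -0.05, b = -0.87, c = 1.
  Discriminant D = b^2 - 4ac = (-0.87)^2 - 4*(-0.05)*1 = 0.7569 - (-0.2) = 0.9569.
  D >= 0, so the roots are real: z = (-b +/- sqrt(D)) / (2a) = (0.87 +/- 0.978213) / (-0.1).
    z_1 = (0.87 + 0.978213) / (-0.1) = -18.4821,   |z_1| = 18.4821.
    z_2 = (0.87 - 0.978213) / (-0.1) = 1.0821,   |z_2| = 1.0821.
Moduli of all roots: 0.8000, 18.4821, 1.0821.
All moduli strictly greater than 1? No.
Verdict: Not stationary.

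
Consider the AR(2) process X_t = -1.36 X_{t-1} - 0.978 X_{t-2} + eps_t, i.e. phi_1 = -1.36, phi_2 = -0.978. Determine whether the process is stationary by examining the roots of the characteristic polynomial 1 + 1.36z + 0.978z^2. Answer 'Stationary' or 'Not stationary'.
\text{Stationary}

The AR(p) characteristic polynomial is P(z) = 1 + 1.36z + 0.978z^2.
Stationarity requires all roots to lie outside the unit circle, i.e. |z| > 1 for every root.
Set 1 + (1.36) z + (0.978) z^2 = 0, i.e. a z^2 + b z + c = 0 with a = 0.978, b = 1.36, c = 1.
Discriminant D = b^2 - 4ac = (1.36)^2 - 4*(0.978)*1 = 1.8496 - (3.912) = -2.0624.
D < 0, so the roots are the complex-conjugate pair z = (-b +/- i sqrt(-D)) / (2a) = -0.6953 +/- 0.7342i.
For a conjugate pair |z|^2 = z * conj(z) = (product of roots) = c/a = 1/(0.978) = 1.022495, so |z| = sqrt(1.022495) = 1.0112 for both roots.
Moduli of all roots: 1.0112, 1.0112.
All moduli strictly greater than 1? Yes.
Verdict: Stationary.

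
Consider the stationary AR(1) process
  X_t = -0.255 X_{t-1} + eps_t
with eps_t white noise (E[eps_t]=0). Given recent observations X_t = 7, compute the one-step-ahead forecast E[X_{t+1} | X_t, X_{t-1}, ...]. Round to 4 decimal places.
E[X_{t+1} \mid \mathcal F_t] = -1.7850

For an AR(p) model X_t = c + sum_i phi_i X_{t-i} + eps_t, the
one-step-ahead conditional mean is
  E[X_{t+1} | X_t, ...] = c + sum_i phi_i X_{t+1-i}.
Substitute known values:
  E[X_{t+1} | ...] = (-0.255) * (7)
                   = -1.7850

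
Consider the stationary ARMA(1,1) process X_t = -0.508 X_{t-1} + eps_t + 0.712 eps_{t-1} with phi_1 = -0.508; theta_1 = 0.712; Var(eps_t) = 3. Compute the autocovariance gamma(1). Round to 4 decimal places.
\gamma(1) = 0.5265

Multiply the model equation by X_{t-k} and take expectations. With theta_0 = psi_0 = 1 and psi_j the MA(infinity) weights, this gives
  gamma(k) - sum_i phi_i gamma(k-i) = c_k,
  c_k = sigma^2 * sum_{j=k..q} theta_j psi_{j-k}   (c_k = 0 for k > q),
using gamma(-m) = gamma(m).
psi-weights needed (psi_j = theta_j + sum_i phi_i psi_{j-i}):
  psi_1 = theta_1 + phi_1 = 0.712 + (-0.508) = 0.204
Right-hand sides:
  c_0 = sigma^2 (1 + theta_1 psi_1) = 3 * (1 + (0.712)(0.204)) = 3 * 1.145248 = 3.435744
  c_1 = sigma^2 theta_1 = 3 * (0.712) = 2.136
  c_2 = 0
Equations for k = 0 and k = 1 (AR order 1):
  gamma(0) = phi_1 gamma(1) + c_0
  gamma(1) = phi_1 gamma(0) + c_1
Substituting the second into the first: gamma(0) (1 - phi_1^2) = c_0 + phi_1 c_1, so
  gamma(0) = (c_0 + phi_1 c_1) / (1 - phi_1^2) = (3.435744 + (-0.508)(2.136)) / (1 - (-0.508)^2) = 2.350656 / 0.741936 = 3.168273.
  gamma(1) = phi_1 gamma(0) + c_1 = (-0.508)(3.168273) + (2.136) = 0.526517.
Therefore gamma(1) = 0.5265 (to 4 decimal places).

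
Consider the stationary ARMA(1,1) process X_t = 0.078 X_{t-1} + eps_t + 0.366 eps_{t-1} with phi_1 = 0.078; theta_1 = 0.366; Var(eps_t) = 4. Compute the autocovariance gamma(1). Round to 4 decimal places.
\gamma(1) = 1.8379

Multiply the model equation by X_{t-k} and take expectations. With theta_0 = psi_0 = 1 and psi_j the MA(infinity) weights, this gives
  gamma(k) - sum_i phi_i gamma(k-i) = c_k,
  c_k = sigma^2 * sum_{j=k..q} theta_j psi_{j-k}   (c_k = 0 for k > q),
using gamma(-m) = gamma(m).
psi-weights needed (psi_j = theta_j + sum_i phi_i psi_{j-i}):
  psi_1 = theta_1 + phi_1 = 0.366 + (0.078) = 0.444
Right-hand sides:
  c_0 = sigma^2 (1 + theta_1 psi_1) = 4 * (1 + (0.366)(0.444)) = 4 * 1.162504 = 4.650016
  c_1 = sigma^2 theta_1 = 4 * (0.366) = 1.464
  c_2 = 0
Equations for k = 0 and k = 1 (AR order 1):
  gamma(0) = phi_1 gamma(1) + c_0
  gamma(1) = phi_1 gamma(0) + c_1
Substituting the second into the first: gamma(0) (1 - phi_1^2) = c_0 + phi_1 c_1, so
  gamma(0) = (c_0 + phi_1 c_1) / (1 - phi_1^2) = (4.650016 + (0.078)(1.464)) / (1 - (0.078)^2) = 4.764208 / 0.993916 = 4.793371.
  gamma(1) = phi_1 gamma(0) + c_1 = (0.078)(4.793371) + (1.464) = 1.837883.
Therefore gamma(1) = 1.8379 (to 4 decimal places).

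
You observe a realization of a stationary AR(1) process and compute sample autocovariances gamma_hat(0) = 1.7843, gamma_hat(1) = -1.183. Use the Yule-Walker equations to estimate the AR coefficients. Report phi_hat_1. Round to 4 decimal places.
\hat\phi_{1} = -0.6630

The Yule-Walker equations for an AR(p) process read, in matrix form,
  Gamma_p phi = r_p,   with   (Gamma_p)_{ij} = gamma(|i - j|),
                       (r_p)_i = gamma(i),   i,j = 1..p.
Substitute the sample gammas (Toeplitz matrix and right-hand side of size 1):
  Gamma_p = [[1.7843]]
  r_p     = [-1.183]
With p = 1 this is the single equation gamma(0) phi_1 = gamma(1):
  phi_hat_1 = gamma(1) / gamma(0) = -1.183 / 1.7843 = -0.6630.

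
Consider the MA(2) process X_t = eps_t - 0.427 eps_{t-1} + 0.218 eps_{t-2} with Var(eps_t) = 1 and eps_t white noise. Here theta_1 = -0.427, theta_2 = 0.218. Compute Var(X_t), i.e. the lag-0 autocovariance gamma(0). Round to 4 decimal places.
\gamma(0) = 1.2299

For an MA(q) process X_t = eps_t + sum_i theta_i eps_{t-i} with
Var(eps_t) = sigma^2, the variance is
  gamma(0) = sigma^2 * (1 + sum_i theta_i^2).
  sum_i theta_i^2 = (-0.427)^2 + (0.218)^2 = 0.182329 + 0.047524 = 0.229853.
  gamma(0) = 1 * (1 + 0.229853) = 1 * 1.229853 = 1.229853, which rounds to 1.2299.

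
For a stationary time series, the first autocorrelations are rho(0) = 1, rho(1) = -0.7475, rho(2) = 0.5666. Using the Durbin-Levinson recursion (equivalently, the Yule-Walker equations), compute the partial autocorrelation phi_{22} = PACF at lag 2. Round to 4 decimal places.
\phi_{22} = 0.0178

The PACF at lag k is phi_{kk}, the last component of the solution
to the Yule-Walker system G_k phi = r_k where
  (G_k)_{ij} = rho(|i - j|), (r_k)_i = rho(i), i,j = 1..k.
Equivalently, Durbin-Levinson gives phi_{kk} iteratively:
  phi_{11} = rho(1)
  phi_{kk} = [rho(k) - sum_{j=1..k-1} phi_{k-1,j} rho(k-j)]
            / [1 - sum_{j=1..k-1} phi_{k-1,j} rho(j)],
  phi_{k,j} = phi_{k-1,j} - phi_{kk} phi_{k-1,k-j},  j = 1..k-1.
Step k = 1:
  phi_11 = rho(1) = -0.7475.
Step k = 2:
  phi_22 = [rho(2) - phi_11 rho(1)] / [1 - phi_11 rho(1)] = [0.5666 - (-0.7475)(-0.7475)] / [1 - (-0.7475)(-0.7475)]
         = 0.00784375 / 0.44124375 = 0.0178.
Therefore phi_{22} = 0.0178.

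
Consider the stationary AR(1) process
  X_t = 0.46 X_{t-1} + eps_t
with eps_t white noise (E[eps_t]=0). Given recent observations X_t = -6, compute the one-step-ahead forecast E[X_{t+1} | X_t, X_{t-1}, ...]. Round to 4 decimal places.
E[X_{t+1} \mid \mathcal F_t] = -2.7600

For an AR(p) model X_t = c + sum_i phi_i X_{t-i} + eps_t, the
one-step-ahead conditional mean is
  E[X_{t+1} | X_t, ...] = c + sum_i phi_i X_{t+1-i}.
Substitute known values:
  E[X_{t+1} | ...] = (0.46) * (-6)
                   = -2.7600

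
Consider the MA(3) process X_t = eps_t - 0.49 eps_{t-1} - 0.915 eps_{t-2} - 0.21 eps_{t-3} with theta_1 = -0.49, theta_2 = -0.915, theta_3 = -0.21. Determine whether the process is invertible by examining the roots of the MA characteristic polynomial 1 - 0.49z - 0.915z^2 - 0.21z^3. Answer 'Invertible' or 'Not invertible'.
\text{Not invertible}

The MA(q) characteristic polynomial is P(z) = 1 - 0.49z - 0.915z^2 - 0.21z^3.
Invertibility requires all roots to lie outside the unit circle, i.e. |z| > 1 for every root.
Degree 3: look for a simple real root z0 first, then factor out (1 - z/z0) and solve the remaining quadratic.
Testing z0 = -2: P(-2) = 1 + (-0.49)(-2) + (-0.915)(-2)^2 + (-0.21)(-2)^3
  = 1 + (0.98) + (-3.66) + (1.68) = 0.  So z_0 = -2 is a root, |z_0| = 2.
Divide out the factor (1 + 0.5 z) = (1 - z/z0) (since 1/z0 = -0.5):
  P(z) = (1 + 0.5 z)(1 + (-0.99) z + (-0.42) z^2)
  [check: z-coef -0.99 - (-0.5) = -0.49; z^2-coef -0.42 - (-0.5)(-0.99) = -0.915; z^3-coef -(-0.5)(-0.42) = -0.21.]
Remaining roots from the quadratic factor 1 + (-0.99) z + (-0.42) z^2:
  Set 1 + (-0.99) z + (-0.42) z^2 = 0, i.e. a z^2 + b z + c = 0 with a = -0.42, b = -0.99, c = 1.
  Discriminant D = b^2 - 4ac = (-0.99)^2 - 4*(-0.42)*1 = 0.9801 - (-1.68) = 2.6601.
  D >= 0, so the roots are real: z = (-b +/- sqrt(D)) / (2a) = (0.99 +/- 1.630981) / (-0.84).
    z_1 = (0.99 + 1.630981) / (-0.84) = -3.1202,   |z_1| = 3.1202.
    z_2 = (0.99 - 1.630981) / (-0.84) = 0.7631,   |z_2| = 0.7631.
Moduli of all roots: 2.0000, 3.1202, 0.7631.
All moduli strictly greater than 1? No.
Verdict: Not invertible.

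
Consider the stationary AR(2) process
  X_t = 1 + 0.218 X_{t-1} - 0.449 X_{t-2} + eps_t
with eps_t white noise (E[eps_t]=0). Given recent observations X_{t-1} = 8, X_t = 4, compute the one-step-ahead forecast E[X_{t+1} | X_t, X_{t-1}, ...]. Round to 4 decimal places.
E[X_{t+1} \mid \mathcal F_t] = -1.7200

For an AR(p) model X_t = c + sum_i phi_i X_{t-i} + eps_t, the
one-step-ahead conditional mean is
  E[X_{t+1} | X_t, ...] = c + sum_i phi_i X_{t+1-i}.
Substitute known values:
  E[X_{t+1} | ...] = 1 + (0.218) * (4) + (-0.449) * (8)
                   = -1.7200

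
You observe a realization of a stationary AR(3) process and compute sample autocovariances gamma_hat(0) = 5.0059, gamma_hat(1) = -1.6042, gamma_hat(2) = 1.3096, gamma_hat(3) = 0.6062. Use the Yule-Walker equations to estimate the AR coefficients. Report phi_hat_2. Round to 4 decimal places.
\hat\phi_{2} = 0.2520

The Yule-Walker equations for an AR(p) process read, in matrix form,
  Gamma_p phi = r_p,   with   (Gamma_p)_{ij} = gamma(|i - j|),
                       (r_p)_i = gamma(i),   i,j = 1..p.
Substitute the sample gammas (Toeplitz matrix and right-hand side of size 3):
  Gamma_p = [[5.0059, -1.6042, 1.3096], [-1.6042, 5.0059, -1.6042], [1.3096, -1.6042, 5.0059]]
  r_p     = [-1.6042, 1.3096, 0.6062]
Written out (R1..R3):
  (R1) 5.0059 phi_1 - 1.6042 phi_2 + 1.3096 phi_3 = -1.6042
  (R2) -1.6042 phi_1 + 5.0059 phi_2 - 1.6042 phi_3 = 1.3096
  (R3) 1.3096 phi_1 - 1.6042 phi_2 + 5.0059 phi_3 = 0.6062
Gaussian elimination:
  R2 <- R2 - (-1.6042/5.0059) R1 = R2 - (-0.320462) R1:  4.491815 phi_2 - 1.184523 phi_3 = 0.795515
  R3 <- R3 - (1.3096/5.0059) R1 = R3 - (0.261611) R1:  -1.184523 phi_2 + 4.663294 phi_3 = 1.025877
  R3 <- R3 - (-1.184523/4.491815) R2 = R3 - (-0.263707) R2:  4.350927 phi_3 = 1.23566
Back-substitution:
  phi_hat_3 = 1.23566 / 4.350927 = 0.283999
  phi_hat_2 = (0.795515 - (-1.184523)(0.283999)) / 4.491815 = 0.251996
  phi_hat_1 = (-1.6042 - (-1.6042)(0.251996) - (1.3096)(0.283999)) / 5.0059 = -0.314004
So phi_hat = [-0.3140, 0.2520, 0.2840].
Therefore phi_hat_2 = 0.2520.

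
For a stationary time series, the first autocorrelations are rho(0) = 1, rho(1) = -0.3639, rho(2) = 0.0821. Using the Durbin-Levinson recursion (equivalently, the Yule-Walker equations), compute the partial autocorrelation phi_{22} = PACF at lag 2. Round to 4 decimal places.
\phi_{22} = -0.0580

The PACF at lag k is phi_{kk}, the last component of the solution
to the Yule-Walker system G_k phi = r_k where
  (G_k)_{ij} = rho(|i - j|), (r_k)_i = rho(i), i,j = 1..k.
Equivalently, Durbin-Levinson gives phi_{kk} iteratively:
  phi_{11} = rho(1)
  phi_{kk} = [rho(k) - sum_{j=1..k-1} phi_{k-1,j} rho(k-j)]
            / [1 - sum_{j=1..k-1} phi_{k-1,j} rho(j)],
  phi_{k,j} = phi_{k-1,j} - phi_{kk} phi_{k-1,k-j},  j = 1..k-1.
Step k = 1:
  phi_11 = rho(1) = -0.3639.
Step k = 2:
  phi_22 = [rho(2) - phi_11 rho(1)] / [1 - phi_11 rho(1)] = [0.0821 - (-0.3639)(-0.3639)] / [1 - (-0.3639)(-0.3639)]
         = -0.05032321 / 0.86757679 = -0.058.
Therefore phi_{22} = -0.0580.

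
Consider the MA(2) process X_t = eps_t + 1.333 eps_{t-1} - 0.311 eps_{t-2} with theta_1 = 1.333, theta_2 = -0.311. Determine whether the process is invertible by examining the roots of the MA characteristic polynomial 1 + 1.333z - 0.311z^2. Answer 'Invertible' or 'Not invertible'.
\text{Not invertible}

The MA(q) characteristic polynomial is P(z) = 1 + 1.333z - 0.311z^2.
Invertibility requires all roots to lie outside the unit circle, i.e. |z| > 1 for every root.
Set 1 + (1.333) z + (-0.311) z^2 = 0, i.e. a z^2 + b z + c = 0 with a = -0.311, b = 1.333, c = 1.
Discriminant D = b^2 - 4ac = (1.333)^2 - 4*(-0.311)*1 = 1.776889 - (-1.244) = 3.020889.
D >= 0, so the roots are real: z = (-b +/- sqrt(D)) / (2a) = (-1.333 +/- 1.73807) / (-0.622).
  z_1 = (-1.333 + 1.73807) / (-0.622) = -0.6512,   |z_1| = 0.6512.
  z_2 = (-1.333 - 1.73807) / (-0.622) = 4.9374,   |z_2| = 4.9374.
Moduli of all roots: 0.6512, 4.9374.
All moduli strictly greater than 1? No.
Verdict: Not invertible.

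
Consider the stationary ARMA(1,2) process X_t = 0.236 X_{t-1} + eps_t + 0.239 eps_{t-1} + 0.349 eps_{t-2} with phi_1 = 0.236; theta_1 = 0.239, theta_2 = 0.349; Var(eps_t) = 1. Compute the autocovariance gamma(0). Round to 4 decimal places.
\gamma(0) = 1.4508

Multiply the model equation by X_{t-k} and take expectations. With theta_0 = psi_0 = 1 and psi_j the MA(infinity) weights, this gives
  gamma(k) - sum_i phi_i gamma(k-i) = c_k,
  c_k = sigma^2 * sum_{j=k..q} theta_j psi_{j-k}   (c_k = 0 for k > q),
using gamma(-m) = gamma(m).
psi-weights needed (psi_j = theta_j + sum_i phi_i psi_{j-i}):
  psi_1 = theta_1 + phi_1 = 0.239 + (0.236) = 0.475
  psi_2 = theta_2 + phi_1 psi_1 = 0.349 + (0.236)(0.475) = 0.4611
Right-hand sides:
  c_0 = sigma^2 (1 + theta_1 psi_1 + theta_2 psi_2) = 1 * (1 + (0.239)(0.475) + (0.349)(0.4611)) = 1 * 1.274449 = 1.274449
  c_1 = sigma^2 (theta_1 + theta_2 psi_1) = 1 * (0.239 + (0.349)(0.475)) = 0.404775
  c_2 = sigma^2 theta_2 = 1 * (0.349) = 0.349
Equations for k = 0 and k = 1 (AR order 1):
  gamma(0) = phi_1 gamma(1) + c_0
  gamma(1) = phi_1 gamma(0) + c_1
Substituting the second into the first: gamma(0) (1 - phi_1^2) = c_0 + phi_1 c_1, so
  gamma(0) = (c_0 + phi_1 c_1) / (1 - phi_1^2) = (1.274449 + (0.236)(0.404775)) / (1 - (0.236)^2) = 1.369976 / 0.944304 = 1.450778.
Therefore gamma(0) = 1.4508 (to 4 decimal places).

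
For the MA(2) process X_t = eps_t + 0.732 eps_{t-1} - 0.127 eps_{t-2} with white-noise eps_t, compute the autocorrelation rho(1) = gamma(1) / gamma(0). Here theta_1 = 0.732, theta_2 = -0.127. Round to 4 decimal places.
\rho(1) = 0.4118

For an MA(q) process with theta_0 = 1, the autocovariance is
  gamma(k) = sigma^2 * sum_{i=0..q-k} theta_i * theta_{i+k},
and rho(k) = gamma(k) / gamma(0). Sigma^2 cancels.
  numerator   = (1)*(0.732) + (0.732)*(-0.127) = 0.639036.
  denominator = (1)^2 + (0.732)^2 + (-0.127)^2 = 1.551953.
  rho(1) = 0.639036 / 1.551953 = 0.4118.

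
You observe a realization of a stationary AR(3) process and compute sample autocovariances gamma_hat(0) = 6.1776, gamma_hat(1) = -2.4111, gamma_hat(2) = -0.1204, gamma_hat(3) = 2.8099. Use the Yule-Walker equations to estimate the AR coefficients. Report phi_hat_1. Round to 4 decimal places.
\hat\phi_{1} = -0.3780

The Yule-Walker equations for an AR(p) process read, in matrix form,
  Gamma_p phi = r_p,   with   (Gamma_p)_{ij} = gamma(|i - j|),
                       (r_p)_i = gamma(i),   i,j = 1..p.
Substitute the sample gammas (Toeplitz matrix and right-hand side of size 3):
  Gamma_p = [[6.1776, -2.4111, -0.1204], [-2.4111, 6.1776, -2.4111], [-0.1204, -2.4111, 6.1776]]
  r_p     = [-2.4111, -0.1204, 2.8099]
Written out (R1..R3):
  (R1) 6.1776 phi_1 - 2.4111 phi_2 - 0.1204 phi_3 = -2.4111
  (R2) -2.4111 phi_1 + 6.1776 phi_2 - 2.4111 phi_3 = -0.1204
  (R3) -0.1204 phi_1 - 2.4111 phi_2 + 6.1776 phi_3 = 2.8099
Gaussian elimination:
  R2 <- R2 - (-2.4111/6.1776) R1 = R2 - (-0.390297) R1:  5.236554 phi_2 - 2.458092 phi_3 = -1.061446
  R3 <- R3 - (-0.1204/6.1776) R1 = R3 - (-0.01949) R1:  -2.458092 phi_2 + 6.175253 phi_3 = 2.762908
  R3 <- R3 - (-2.458092/5.236554) R2 = R3 - (-0.46941) R2:  5.0214 phi_3 = 2.264655
Back-substitution:
  phi_hat_3 = 2.264655 / 5.0214 = 0.451001
  phi_hat_2 = (-1.061446 - (-2.458092)(0.451001)) / 5.236554 = 0.009005
  phi_hat_1 = (-2.4111 - (-2.4111)(0.009005) - (-0.1204)(0.451001)) / 6.1776 = -0.377993
So phi_hat = [-0.3780, 0.0090, 0.4510].
Therefore phi_hat_1 = -0.3780.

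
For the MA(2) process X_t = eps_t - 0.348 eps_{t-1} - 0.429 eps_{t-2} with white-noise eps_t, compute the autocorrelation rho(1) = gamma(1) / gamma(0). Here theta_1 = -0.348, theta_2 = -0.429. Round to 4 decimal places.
\rho(1) = -0.1522

For an MA(q) process with theta_0 = 1, the autocovariance is
  gamma(k) = sigma^2 * sum_{i=0..q-k} theta_i * theta_{i+k},
and rho(k) = gamma(k) / gamma(0). Sigma^2 cancels.
  numerator   = (1)*(-0.348) + (-0.348)*(-0.429) = -0.198708.
  denominator = (1)^2 + (-0.348)^2 + (-0.429)^2 = 1.305145.
  rho(1) = -0.198708 / 1.305145 = -0.1522.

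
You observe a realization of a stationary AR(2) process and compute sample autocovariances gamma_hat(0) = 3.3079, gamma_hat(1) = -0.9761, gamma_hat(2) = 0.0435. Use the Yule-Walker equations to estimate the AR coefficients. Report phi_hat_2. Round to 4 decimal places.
\hat\phi_{2} = -0.0810

The Yule-Walker equations for an AR(p) process read, in matrix form,
  Gamma_p phi = r_p,   with   (Gamma_p)_{ij} = gamma(|i - j|),
                       (r_p)_i = gamma(i),   i,j = 1..p.
Substitute the sample gammas (Toeplitz matrix and right-hand side of size 2):
  Gamma_p = [[3.3079, -0.9761], [-0.9761, 3.3079]]
  r_p     = [-0.9761, 0.0435]
Written out:
  3.3079 phi_1 - 0.9761 phi_2 = -0.9761
  -0.9761 phi_1 + 3.3079 phi_2 = 0.0435
Solve by Cramer's rule:
  det = gamma(0)^2 - gamma(1)^2 = (3.3079)^2 - (-0.9761)^2 = 10.94220241 - 0.95277121 = 9.9894312
  phi_hat_1 = [gamma(1) gamma(0) - gamma(1) gamma(2)] / det = [(-0.9761)(3.3079) - (-0.9761)(0.0435)] / 9.9894312 = -3.18638084 / 9.9894312 = -0.319
  phi_hat_2 = [gamma(0) gamma(2) - gamma(1)^2] / det = [(3.3079)(0.0435) - (-0.9761)^2] / 9.9894312 = -0.80887756 / 9.9894312 = -0.081
So phi_hat = [-0.3190, -0.0810].
Therefore phi_hat_2 = -0.0810.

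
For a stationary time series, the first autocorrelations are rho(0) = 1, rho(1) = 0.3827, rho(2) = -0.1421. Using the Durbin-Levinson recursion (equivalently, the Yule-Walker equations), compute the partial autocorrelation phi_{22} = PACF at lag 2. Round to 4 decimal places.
\phi_{22} = -0.3381

The PACF at lag k is phi_{kk}, the last component of the solution
to the Yule-Walker system G_k phi = r_k where
  (G_k)_{ij} = rho(|i - j|), (r_k)_i = rho(i), i,j = 1..k.
Equivalently, Durbin-Levinson gives phi_{kk} iteratively:
  phi_{11} = rho(1)
  phi_{kk} = [rho(k) - sum_{j=1..k-1} phi_{k-1,j} rho(k-j)]
            / [1 - sum_{j=1..k-1} phi_{k-1,j} rho(j)],
  phi_{k,j} = phi_{k-1,j} - phi_{kk} phi_{k-1,k-j},  j = 1..k-1.
Step k = 1:
  phi_11 = rho(1) = 0.3827.
Step k = 2:
  phi_22 = [rho(2) - phi_11 rho(1)] / [1 - phi_11 rho(1)] = [-0.1421 - (0.3827)(0.3827)] / [1 - (0.3827)(0.3827)]
         = -0.28855929 / 0.85354071 = -0.3381.
Therefore phi_{22} = -0.3381.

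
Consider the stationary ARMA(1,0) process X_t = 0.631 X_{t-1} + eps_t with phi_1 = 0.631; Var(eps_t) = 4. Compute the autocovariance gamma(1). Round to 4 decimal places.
\gamma(1) = 4.1938

Multiply the model equation by X_{t-k} and take expectations. With theta_0 = psi_0 = 1 and psi_j the MA(infinity) weights, this gives
  gamma(k) - sum_i phi_i gamma(k-i) = c_k,
  c_k = sigma^2 * sum_{j=k..q} theta_j psi_{j-k}   (c_k = 0 for k > q),
using gamma(-m) = gamma(m).
Pure AR (q = 0): c_0 = sigma^2 = 4, c_k = 0 for k >= 1.
Equations for k = 0 and k = 1 (AR order 1):
  gamma(0) = phi_1 gamma(1) + c_0
  gamma(1) = phi_1 gamma(0) + c_1
Substituting the second into the first: gamma(0) (1 - phi_1^2) = c_0 + phi_1 c_1, so
  gamma(0) = c_0 / (1 - phi_1^2) = 4 / (1 - (0.631)^2) = 4 / 0.601839 = 6.646296.
  gamma(1) = phi_1 gamma(0) = (0.631)(6.646296) = 4.193813.
Therefore gamma(1) = 4.1938 (to 4 decimal places).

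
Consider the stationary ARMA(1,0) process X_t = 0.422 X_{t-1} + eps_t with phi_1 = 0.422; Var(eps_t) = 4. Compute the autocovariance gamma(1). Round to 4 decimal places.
\gamma(1) = 2.0537

Multiply the model equation by X_{t-k} and take expectations. With theta_0 = psi_0 = 1 and psi_j the MA(infinity) weights, this gives
  gamma(k) - sum_i phi_i gamma(k-i) = c_k,
  c_k = sigma^2 * sum_{j=k..q} theta_j psi_{j-k}   (c_k = 0 for k > q),
using gamma(-m) = gamma(m).
Pure AR (q = 0): c_0 = sigma^2 = 4, c_k = 0 for k >= 1.
Equations for k = 0 and k = 1 (AR order 1):
  gamma(0) = phi_1 gamma(1) + c_0
  gamma(1) = phi_1 gamma(0) + c_1
Substituting the second into the first: gamma(0) (1 - phi_1^2) = c_0 + phi_1 c_1, so
  gamma(0) = c_0 / (1 - phi_1^2) = 4 / (1 - (0.422)^2) = 4 / 0.821916 = 4.866677.
  gamma(1) = phi_1 gamma(0) = (0.422)(4.866677) = 2.053738.
Therefore gamma(1) = 2.0537 (to 4 decimal places).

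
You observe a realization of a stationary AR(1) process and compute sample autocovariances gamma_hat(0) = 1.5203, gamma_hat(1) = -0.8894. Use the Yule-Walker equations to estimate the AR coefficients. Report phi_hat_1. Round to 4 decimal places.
\hat\phi_{1} = -0.5850

The Yule-Walker equations for an AR(p) process read, in matrix form,
  Gamma_p phi = r_p,   with   (Gamma_p)_{ij} = gamma(|i - j|),
                       (r_p)_i = gamma(i),   i,j = 1..p.
Substitute the sample gammas (Toeplitz matrix and right-hand side of size 1):
  Gamma_p = [[1.5203]]
  r_p     = [-0.8894]
With p = 1 this is the single equation gamma(0) phi_1 = gamma(1):
  phi_hat_1 = gamma(1) / gamma(0) = -0.8894 / 1.5203 = -0.5850.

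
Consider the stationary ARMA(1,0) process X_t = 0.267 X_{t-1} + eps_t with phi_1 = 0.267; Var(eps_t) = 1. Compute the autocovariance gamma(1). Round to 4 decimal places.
\gamma(1) = 0.2875

Multiply the model equation by X_{t-k} and take expectations. With theta_0 = psi_0 = 1 and psi_j the MA(infinity) weights, this gives
  gamma(k) - sum_i phi_i gamma(k-i) = c_k,
  c_k = sigma^2 * sum_{j=k..q} theta_j psi_{j-k}   (c_k = 0 for k > q),
using gamma(-m) = gamma(m).
Pure AR (q = 0): c_0 = sigma^2 = 1, c_k = 0 for k >= 1.
Equations for k = 0 and k = 1 (AR order 1):
  gamma(0) = phi_1 gamma(1) + c_0
  gamma(1) = phi_1 gamma(0) + c_1
Substituting the second into the first: gamma(0) (1 - phi_1^2) = c_0 + phi_1 c_1, so
  gamma(0) = c_0 / (1 - phi_1^2) = 1 / (1 - (0.267)^2) = 1 / 0.928711 = 1.076761.
  gamma(1) = phi_1 gamma(0) = (0.267)(1.076761) = 0.287495.
Therefore gamma(1) = 0.2875 (to 4 decimal places).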